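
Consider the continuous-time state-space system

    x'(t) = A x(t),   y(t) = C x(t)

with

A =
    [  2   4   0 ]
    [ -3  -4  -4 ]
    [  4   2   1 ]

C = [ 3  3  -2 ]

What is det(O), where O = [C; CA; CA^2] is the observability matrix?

CA = [[-11, -4, -14]]
CA^2 = [[-66, -56, 2]]
Observability matrix O = [C; CA; CA^2] = [[3, 3, -2], [-11, -4, -14], [-66, -56, 2]]
Expanding along the first row, det(O) = 3·((-4)·2 - (-14)·(-56)) - 3·((-11)·2 - (-14)·(-66)) + (-2)·((-11)·(-56) - (-4)·(-66)) = 3·(-792) - 3·(-946) + (-2)·352 = -242
Since det(O) ≠ 0, rank(O) = 3 and the system is completely observable.

-242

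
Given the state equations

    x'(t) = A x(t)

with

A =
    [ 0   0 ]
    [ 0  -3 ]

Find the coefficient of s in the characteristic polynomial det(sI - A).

For a 2×2 matrix, det(sI - A) = s^2 - (tr A)s + det A.
tr A = -3, det A = 0.
So p(s) = s^2 + 3s.
The coefficient of s is 3.

3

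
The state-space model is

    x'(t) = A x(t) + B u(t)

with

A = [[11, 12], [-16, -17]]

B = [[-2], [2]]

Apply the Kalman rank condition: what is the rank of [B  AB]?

AB = [[2], [-2]]
Controllability matrix C = [B  AB] = [[-2, 2], [2, -2]]
Every column of C is a scalar multiple of column 1 = [-2, 2] (multipliers 1, -1), so the columns span a one-dimensional space.
C ≠ 0, hence rank(C) = 1.
rank(C) = 1 < n = 2, so the pair (A, B) is not completely controllable.

1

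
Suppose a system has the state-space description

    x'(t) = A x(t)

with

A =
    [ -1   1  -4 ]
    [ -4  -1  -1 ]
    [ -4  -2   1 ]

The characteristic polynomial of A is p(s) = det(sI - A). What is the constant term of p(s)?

5

Expand det(sI - A) for the 3×3 matrix.
p(s) = s^3 + s^2 - 15s + 5.
(Check: constant term = det(-A) = (-1)^3 det A = 5; coefficient of s^2 = -tr A = 1.)
The constant term is 5.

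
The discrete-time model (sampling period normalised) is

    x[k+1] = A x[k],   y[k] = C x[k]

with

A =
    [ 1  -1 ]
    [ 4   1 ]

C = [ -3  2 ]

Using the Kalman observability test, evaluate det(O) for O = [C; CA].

CA = [[5, 5]]
Observability matrix O = [C; CA] = [[-3, 2], [5, 5]]
det(O) = (-3)·5 - 2·5 = -15 - 10 = -25
Since det(O) ≠ 0, rank(O) = 2 and the system is completely observable.

-25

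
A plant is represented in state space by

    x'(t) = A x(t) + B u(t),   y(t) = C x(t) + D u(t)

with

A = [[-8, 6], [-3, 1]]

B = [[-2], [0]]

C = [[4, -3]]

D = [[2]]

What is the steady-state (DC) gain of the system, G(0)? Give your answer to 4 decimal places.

G(0) = C(-A)^{-1}B + D = -C A^{-1} B + D.
det A = 10, so A^{-1} = (1/10)·adj(A) = [[1/10, -3/5], [3/10, -4/5]]
A^{-1} B = [-1/5, -3/5]^T
C A^{-1} B = 1
G(0) = D - C A^{-1} B = 2 - (1) = 1

1.0000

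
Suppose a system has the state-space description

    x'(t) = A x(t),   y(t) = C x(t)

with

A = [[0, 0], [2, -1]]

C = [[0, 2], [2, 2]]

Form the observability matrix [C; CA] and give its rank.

CA = [[4, -2], [4, -2]]
Observability matrix O = [C; CA] = [[0, 2], [2, 2], [4, -2], [4, -2]]
Take the 2×2 submatrix of O formed by rows 1, 2: [[0, 2], [2, 2]]. Its determinant is 0·2 - 2·2 = 0 - 4 = -4 ≠ 0.
So rank(O) ≥ 2; since O has 2 columns, rank(O) = 2.
rank(O) = 2 = n, so the pair (A, C) is completely observable.

2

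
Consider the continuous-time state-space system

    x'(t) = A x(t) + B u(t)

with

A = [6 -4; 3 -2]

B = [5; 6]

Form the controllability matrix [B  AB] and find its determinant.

AB = [[6], [3]]
Controllability matrix C = [B  AB] = [[5, 6], [6, 3]]
det(C) = 5·3 - 6·6 = 15 - 36 = -21
Since det(C) ≠ 0, rank(C) = 2 and the system is completely controllable.

-21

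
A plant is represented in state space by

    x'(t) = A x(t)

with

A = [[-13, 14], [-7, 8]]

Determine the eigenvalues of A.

det(sI - A) = s^2 - (tr A)s + det A, with tr A = (-13) + 8 = -5 and det A = (-13)·8 - 14·(-7) = -104 - (-98) = -6.
So p(s) = det(sI - A) = s^2 + 5s - 6.
Factor s^2 + 5s - 6: two numbers with sum -5 and product -6 are 1 and -6, so s^2 + 5s - 6 = (s - 1)(s + 6).
Hence p(s) = (s - 1) (s + 6), with roots -6, 1.
At least one eigenvalue has non-negative real part, so the system is not asymptotically stable.

-6, 1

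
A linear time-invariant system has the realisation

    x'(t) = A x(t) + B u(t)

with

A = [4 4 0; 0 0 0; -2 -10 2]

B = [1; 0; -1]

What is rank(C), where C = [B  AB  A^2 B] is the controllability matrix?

1

AB = [[4], [0], [-4]]
A^2B = [[16], [0], [-16]]
Controllability matrix C = [B  AB  A^2B] = [[1, 4, 16], [0, 0, 0], [-1, -4, -16]]
Every column of C is a scalar multiple of column 1 = [1, 0, -1] (multipliers 1, 4, 16), so the columns span a one-dimensional space.
C ≠ 0, hence rank(C) = 1.
rank(C) = 1 < n = 3, so the pair (A, B) is not completely controllable.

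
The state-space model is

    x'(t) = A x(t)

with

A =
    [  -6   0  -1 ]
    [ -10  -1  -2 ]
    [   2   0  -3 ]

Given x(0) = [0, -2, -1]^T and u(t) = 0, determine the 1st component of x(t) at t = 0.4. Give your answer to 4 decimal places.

0.0666

det(sI - A) = s^3 - (tr A)s^2 + (M11 + M22 + M33)s - det A, where Mii is the 2×2 principal minor of A obtained by deleting row i and column i.
tr A = (-6) + (-1) + (-3) = -10; M11 = (-1)·(-3) - (-2)·0 = 3 - 0 = 3; M22 = (-6)·(-3) - (-1)·2 = 18 - (-2) = 20; M33 = (-6)·(-1) - 0·(-10) = 6 - 0 = 6; sum of minors = 29.
det A = (-6)·((-1)·(-3) - (-2)·0) - 0·((-10)·(-3) - (-2)·2) + (-1)·((-10)·0 - (-1)·2) = (-6)·3 - 0·34 + (-1)·2 = -20.
So p(s) = det(sI - A) = s^3 + 10s^2 + 29s + 20.
Rational-root test: any integer root divides 20. Testing small divisors, s = -1 works: p(-1) = -1 + 10 + (-29) + 20 = 0, so (s + 1) is a factor.
Dividing, p(s) = (s + 1)(s^2 + 9s + 20).
Factor s^2 + 9s + 20: two numbers with sum -9 and product 20 are -4 and -5, so s^2 + 9s + 20 = (s + 4)(s + 5).
Hence p(s) = (s + 1) (s + 4) (s + 5), with roots -5, -4, -1.
The eigenvalues -5, -4, -1 are distinct and real, so A is diagonalisable and x(t) = e^{At} x(0) = V diag(e^{λ_i t}) V^{-1} x(0), where the columns of V are the eigenvectors.
λ = -5: A - (-5)I = [[-1, 0, -1], [-10, 4, -2], [2, 0, 2]]. v must be orthogonal to every row; (row 1) × (row 2) = [4, 8, -4], so take v_1 = [1, 2, -1]^T.
λ = -4: A - (-4)I = [[-2, 0, -1], [-10, 3, -2], [2, 0, 1]]. v must be orthogonal to every row; (row 1) × (row 2) = [3, 6, -6], so take v_2 = [-1, -2, 2]^T.
λ = -1: A - (-1)I = [[-5, 0, -1], [-10, 0, -2], [2, 0, -2]]. v must be orthogonal to every row; (row 1) × (row 3) = [0, -12, 0], so take v_3 = [0, 1, 0]^T.
V = [v_1 v_2 v_3] = [[1, -1, 0], [2, -2, 1], [-1, 2, 0]] has det V = -1, so V^{-1} = adj(V)/det V = [[2, 0, 1], [1, 0, 1], [-2, 1, 0]].
Modal coordinates z(0) = V^{-1} x(0): 2·0 + 0·(-2) + 1·(-1) = -1; 1·0 + 0·(-2) + 1·(-1) = -1; (-2)·0 + 1·(-2) + 0·(-1) = -2; so z(0) = [-1, -1, -2]^T.
x_1(t) = Σ_i (v_i)_1 · z_i(0) · e^{λ_i t} (row 1 of V times the modal terms).
x_1(0.4) = 1·(-1)·e^{-5·0.4} + (-1)·(-1)·e^{-4·0.4} + 0·(-2)·e^{-1·0.4} = (-1)·0.135335 + 1·0.201897 + 0·0.670320 = 0.0666.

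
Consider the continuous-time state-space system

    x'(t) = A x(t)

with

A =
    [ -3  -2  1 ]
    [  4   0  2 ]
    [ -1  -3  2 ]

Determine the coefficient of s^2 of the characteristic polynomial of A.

Expand det(sI - A) for the 3×3 matrix.
p(s) = s^3 + s^2 + 9s + 10.
(Check: constant term = det(-A) = (-1)^3 det A = 10; coefficient of s^2 = -tr A = 1.)
The coefficient of s^2 is 1.

1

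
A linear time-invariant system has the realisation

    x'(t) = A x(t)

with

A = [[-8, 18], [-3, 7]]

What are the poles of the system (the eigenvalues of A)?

-2, 1

det(sI - A) = s^2 - (tr A)s + det A, with tr A = (-8) + 7 = -1 and det A = (-8)·7 - 18·(-3) = -56 - (-54) = -2.
So p(s) = det(sI - A) = s^2 + s - 2.
Factor s^2 + s - 2: two numbers with sum -1 and product -2 are 1 and -2, so s^2 + s - 2 = (s - 1)(s + 2).
Hence p(s) = (s - 1) (s + 2), with roots -2, 1.
At least one eigenvalue has non-negative real part, so the system is not asymptotically stable.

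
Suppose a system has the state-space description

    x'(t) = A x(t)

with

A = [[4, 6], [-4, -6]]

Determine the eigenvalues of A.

-2, 0

det(sI - A) = s^2 - (tr A)s + det A, with tr A = 4 + (-6) = -2 and det A = 4·(-6) - 6·(-4) = -24 - (-24) = 0.
So p(s) = det(sI - A) = s^2 + 2s.
Factor s^2 + 2s: two numbers with sum -2 and product 0 are 0 and -2, so s^2 + 2s = s(s + 2).
Hence p(s) = s (s + 2), with roots -2, 0.
At least one eigenvalue has non-negative real part, so the system is not asymptotically stable.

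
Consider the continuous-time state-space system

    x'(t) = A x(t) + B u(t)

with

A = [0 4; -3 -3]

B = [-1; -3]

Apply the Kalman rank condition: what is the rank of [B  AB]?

2

AB = [[-12], [12]]
Controllability matrix C = [B  AB] = [[-1, -12], [-3, 12]]
det(C) = (-1)·12 - (-12)·(-3) = -12 - 36 = -48 ≠ 0, so rank(C) = 2.
rank(C) = 2 = n, so the pair (A, B) is completely controllable.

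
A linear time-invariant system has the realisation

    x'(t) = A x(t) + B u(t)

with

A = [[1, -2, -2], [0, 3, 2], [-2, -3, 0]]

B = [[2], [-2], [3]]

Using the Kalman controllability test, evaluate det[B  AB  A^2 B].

AB = [[0], [0], [2]]
A^2B = [[-4], [4], [0]]
Controllability matrix C = [B  AB  A^2B] = [[2, 0, -4], [-2, 0, 4], [3, 2, 0]]
Expanding along the first row, det(C) = 2·(0·0 - 4·2) - 0·((-2)·0 - 4·3) + (-4)·((-2)·2 - 0·3) = 2·(-8) - 0·(-12) + (-4)·(-4) = 0
Since det(C) = 0, rank(C) < 3 and the system is not completely controllable.

0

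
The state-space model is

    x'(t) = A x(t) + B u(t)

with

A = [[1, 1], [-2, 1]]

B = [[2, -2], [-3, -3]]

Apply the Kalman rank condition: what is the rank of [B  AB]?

AB = [[-1, -5], [-7, 1]]
Controllability matrix C = [B  AB] = [[2, -2, -1, -5], [-3, -3, -7, 1]]
Take the 2×2 submatrix of C formed by columns 1, 2: [[2, -2], [-3, -3]]. Its determinant is 2·(-3) - (-2)·(-3) = -6 - 6 = -12 ≠ 0.
So rank(C) ≥ 2; since C has 2 rows, rank(C) = 2.
rank(C) = 2 = n, so the pair (A, B) is completely controllable.

2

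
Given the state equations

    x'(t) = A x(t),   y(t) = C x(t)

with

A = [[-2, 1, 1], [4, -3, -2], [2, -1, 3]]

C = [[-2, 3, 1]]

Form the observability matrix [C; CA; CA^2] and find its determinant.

CA = [[18, -12, -5]]
CA^2 = [[-94, 59, 27]]
Observability matrix O = [C; CA; CA^2] = [[-2, 3, 1], [18, -12, -5], [-94, 59, 27]]
Expanding along the first row, det(O) = (-2)·((-12)·27 - (-5)·59) - 3·(18·27 - (-5)·(-94)) + 1·(18·59 - (-12)·(-94)) = (-2)·(-29) - 3·16 + 1·(-66) = -56
Since det(O) ≠ 0, rank(O) = 3 and the system is completely observable.

-56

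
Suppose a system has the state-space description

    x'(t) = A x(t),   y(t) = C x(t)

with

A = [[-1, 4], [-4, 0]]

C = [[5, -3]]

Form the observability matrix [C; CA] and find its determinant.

CA = [[7, 20]]
Observability matrix O = [C; CA] = [[5, -3], [7, 20]]
det(O) = 5·20 - (-3)·7 = 100 - (-21) = 121
Since det(O) ≠ 0, rank(O) = 2 and the system is completely observable.

121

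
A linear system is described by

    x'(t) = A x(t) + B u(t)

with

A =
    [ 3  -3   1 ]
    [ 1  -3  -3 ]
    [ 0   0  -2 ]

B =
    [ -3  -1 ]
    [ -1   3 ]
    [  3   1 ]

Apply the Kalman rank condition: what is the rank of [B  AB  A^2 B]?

3

AB = [[-3, -11], [-9, -13], [-6, -2]]
A^2B = [[12, 4], [42, 34], [12, 4]]
Controllability matrix C = [B  AB  A^2B] = [[-3, -1, -3, -11, 12, 4], [-1, 3, -9, -13, 42, 34], [3, 1, -6, -2, 12, 4]]
Take the 3×3 submatrix of C formed by columns 1, 2, 3: [[-3, -1, -3], [-1, 3, -9], [3, 1, -6]]. Its determinant is (-3)·(3·(-6) - (-9)·1) - (-1)·((-1)·(-6) - (-9)·3) + (-3)·((-1)·1 - 3·3) = (-3)·(-9) - (-1)·33 + (-3)·(-10) = 90 ≠ 0.
So rank(C) ≥ 3; since C has 3 rows, rank(C) = 3.
rank(C) = 3 = n, so the pair (A, B) is completely controllable.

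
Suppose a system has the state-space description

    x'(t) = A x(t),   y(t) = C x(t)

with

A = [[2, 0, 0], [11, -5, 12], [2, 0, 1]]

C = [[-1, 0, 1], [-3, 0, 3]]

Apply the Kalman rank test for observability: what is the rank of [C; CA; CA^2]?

2

CA = [[0, 0, 1], [0, 0, 3]]
CA^2 = [[2, 0, 1], [6, 0, 3]]
Observability matrix O = [C; CA; CA^2] = [[-1, 0, 1], [-3, 0, 3], [0, 0, 1], [0, 0, 3], [2, 0, 1], [6, 0, 3]]
Column 2 of O is identically zero, so rank(O) ≤ 2.
The 2×2 minor from rows 1, 3, columns 1, 3 is (-1)·1 - 1·0 = -1 - 0 = -1 ≠ 0, so rank(O) = 2.
rank(O) = 2 < n = 3, so the pair (A, C) is not completely observable.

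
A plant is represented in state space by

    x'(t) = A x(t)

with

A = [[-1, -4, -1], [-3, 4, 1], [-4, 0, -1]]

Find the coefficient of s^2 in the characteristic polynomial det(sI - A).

-2

Expand det(sI - A) for the 3×3 matrix.
p(s) = s^3 - 2s^2 - 23s - 16.
(Check: constant term = det(-A) = (-1)^3 det A = -16; coefficient of s^2 = -tr A = -2.)
The coefficient of s^2 is -2.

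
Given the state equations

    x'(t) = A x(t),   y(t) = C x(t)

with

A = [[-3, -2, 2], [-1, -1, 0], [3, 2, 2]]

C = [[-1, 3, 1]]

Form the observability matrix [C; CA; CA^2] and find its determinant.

-71

CA = [[3, 1, 0]]
CA^2 = [[-10, -7, 6]]
Observability matrix O = [C; CA; CA^2] = [[-1, 3, 1], [3, 1, 0], [-10, -7, 6]]
Expanding along the first row, det(O) = (-1)·(1·6 - 0·(-7)) - 3·(3·6 - 0·(-10)) + 1·(3·(-7) - 1·(-10)) = (-1)·6 - 3·18 + 1·(-11) = -71
Since det(O) ≠ 0, rank(O) = 3 and the system is completely observable.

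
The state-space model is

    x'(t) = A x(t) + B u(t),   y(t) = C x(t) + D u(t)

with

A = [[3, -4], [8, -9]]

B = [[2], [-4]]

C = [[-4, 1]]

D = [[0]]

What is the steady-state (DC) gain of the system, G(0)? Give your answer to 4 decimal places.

G(0) = C(-A)^{-1}B + D = -C A^{-1} B + D.
det A = 5, so A^{-1} = (1/5)·adj(A) = [[-9/5, 4/5], [-8/5, 3/5]]
A^{-1} B = [-34/5, -28/5]^T
C A^{-1} B = 108/5
G(0) = D - C A^{-1} B = 0 - (108/5) = -108/5 ≈ -21.6000

-21.6000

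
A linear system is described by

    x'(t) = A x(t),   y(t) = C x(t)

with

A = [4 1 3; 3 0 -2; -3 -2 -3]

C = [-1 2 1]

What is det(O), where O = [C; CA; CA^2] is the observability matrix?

-333

CA = [[-1, -3, -10]]
CA^2 = [[17, 19, 33]]
Observability matrix O = [C; CA; CA^2] = [[-1, 2, 1], [-1, -3, -10], [17, 19, 33]]
Expanding along the first row, det(O) = (-1)·((-3)·33 - (-10)·19) - 2·((-1)·33 - (-10)·17) + 1·((-1)·19 - (-3)·17) = (-1)·91 - 2·137 + 1·32 = -333
Since det(O) ≠ 0, rank(O) = 3 and the system is completely observable.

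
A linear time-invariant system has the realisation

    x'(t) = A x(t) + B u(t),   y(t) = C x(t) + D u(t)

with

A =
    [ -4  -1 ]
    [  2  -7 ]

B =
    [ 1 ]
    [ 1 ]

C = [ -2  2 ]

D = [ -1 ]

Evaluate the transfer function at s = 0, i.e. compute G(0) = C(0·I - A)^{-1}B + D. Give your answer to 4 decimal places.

-1.0000

G(0) = C(-A)^{-1}B + D = -C A^{-1} B + D.
det A = 30, so A^{-1} = (1/30)·adj(A) = [[-7/30, 1/30], [-1/15, -2/15]]
A^{-1} B = [-1/5, -1/5]^T
C A^{-1} B = 0
G(0) = D - C A^{-1} B = -1 - (0) = -1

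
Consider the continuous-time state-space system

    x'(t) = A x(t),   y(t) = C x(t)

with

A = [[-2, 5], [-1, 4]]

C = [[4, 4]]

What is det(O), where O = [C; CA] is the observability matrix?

192

CA = [[-12, 36]]
Observability matrix O = [C; CA] = [[4, 4], [-12, 36]]
det(O) = 4·36 - 4·(-12) = 144 - (-48) = 192
Since det(O) ≠ 0, rank(O) = 2 and the system is completely observable.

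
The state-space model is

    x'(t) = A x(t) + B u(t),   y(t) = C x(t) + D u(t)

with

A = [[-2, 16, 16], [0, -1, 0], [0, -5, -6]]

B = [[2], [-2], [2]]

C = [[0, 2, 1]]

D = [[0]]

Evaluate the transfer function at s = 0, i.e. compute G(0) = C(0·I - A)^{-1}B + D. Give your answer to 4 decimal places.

-2.0000

G(0) = C(-A)^{-1}B + D = -C A^{-1} B + D.
det A = -12, so A^{-1} = (1/-12)·adj(A) = [[-1/2, -4/3, -4/3], [0, -1, 0], [0, 5/6, -1/6]]
A^{-1} B = [-1, 2, -2]^T
C A^{-1} B = 2
G(0) = D - C A^{-1} B = 0 - (2) = -2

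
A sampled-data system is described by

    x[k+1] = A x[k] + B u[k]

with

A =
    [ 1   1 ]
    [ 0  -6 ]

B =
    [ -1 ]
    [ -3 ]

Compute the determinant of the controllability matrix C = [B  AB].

AB = [[-4], [18]]
Controllability matrix C = [B  AB] = [[-1, -4], [-3, 18]]
det(C) = (-1)·18 - (-4)·(-3) = -18 - 12 = -30
Since det(C) ≠ 0, rank(C) = 2 and the system is completely controllable.

-30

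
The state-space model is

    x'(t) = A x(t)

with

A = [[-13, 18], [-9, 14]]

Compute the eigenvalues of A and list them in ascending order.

det(sI - A) = s^2 - (tr A)s + det A, with tr A = (-13) + 14 = 1 and det A = (-13)·14 - 18·(-9) = -182 - (-162) = -20.
So p(s) = det(sI - A) = s^2 - s - 20.
Factor s^2 - s - 20: two numbers with sum 1 and product -20 are 5 and -4, so s^2 - s - 20 = (s - 5)(s + 4).
Hence p(s) = (s - 5) (s + 4), with roots -4, 5.
At least one eigenvalue has non-negative real part, so the system is not asymptotically stable.

-4, 5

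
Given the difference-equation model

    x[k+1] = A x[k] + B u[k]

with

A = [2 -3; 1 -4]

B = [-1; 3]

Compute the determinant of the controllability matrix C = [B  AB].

46

AB = [[-11], [-13]]
Controllability matrix C = [B  AB] = [[-1, -11], [3, -13]]
det(C) = (-1)·(-13) - (-11)·3 = 13 - (-33) = 46
Since det(C) ≠ 0, rank(C) = 2 and the system is completely controllable.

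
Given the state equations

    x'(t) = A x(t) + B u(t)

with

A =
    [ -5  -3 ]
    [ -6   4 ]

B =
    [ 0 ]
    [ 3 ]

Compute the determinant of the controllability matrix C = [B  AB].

AB = [[-9], [12]]
Controllability matrix C = [B  AB] = [[0, -9], [3, 12]]
det(C) = 0·12 - (-9)·3 = 0 - (-27) = 27
Since det(C) ≠ 0, rank(C) = 2 and the system is completely controllable.

27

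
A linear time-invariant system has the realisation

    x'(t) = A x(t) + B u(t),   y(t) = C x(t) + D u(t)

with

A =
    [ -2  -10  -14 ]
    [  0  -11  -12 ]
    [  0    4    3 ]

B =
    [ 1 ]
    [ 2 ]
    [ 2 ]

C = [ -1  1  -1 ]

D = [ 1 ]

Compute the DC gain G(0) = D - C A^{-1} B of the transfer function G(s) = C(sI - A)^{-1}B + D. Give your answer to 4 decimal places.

G(0) = C(-A)^{-1}B + D = -C A^{-1} B + D.
det A = -30, so A^{-1} = (1/-30)·adj(A) = [[-1/2, 13/15, 17/15], [0, 1/5, 4/5], [0, -4/15, -11/15]]
A^{-1} B = [7/2, 2, -2]^T
C A^{-1} B = 1/2
G(0) = D - C A^{-1} B = 1 - (1/2) = 1/2 ≈ 0.5000

0.5000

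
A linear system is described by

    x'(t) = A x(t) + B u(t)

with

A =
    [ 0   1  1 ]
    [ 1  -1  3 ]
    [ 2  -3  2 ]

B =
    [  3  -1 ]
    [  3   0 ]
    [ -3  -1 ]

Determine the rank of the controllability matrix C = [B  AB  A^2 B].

3

AB = [[0, -1], [-9, -4], [-9, -4]]
A^2B = [[-18, -8], [-18, -9], [9, 2]]
Controllability matrix C = [B  AB  A^2B] = [[3, -1, 0, -1, -18, -8], [3, 0, -9, -4, -18, -9], [-3, -1, -9, -4, 9, 2]]
Take the 3×3 submatrix of C formed by columns 1, 2, 3: [[3, -1, 0], [3, 0, -9], [-3, -1, -9]]. Its determinant is 3·(0·(-9) - (-9)·(-1)) - (-1)·(3·(-9) - (-9)·(-3)) + 0·(3·(-1) - 0·(-3)) = 3·(-9) - (-1)·(-54) + 0·(-3) = -81 ≠ 0.
So rank(C) ≥ 3; since C has 3 rows, rank(C) = 3.
rank(C) = 3 = n, so the pair (A, B) is completely controllable.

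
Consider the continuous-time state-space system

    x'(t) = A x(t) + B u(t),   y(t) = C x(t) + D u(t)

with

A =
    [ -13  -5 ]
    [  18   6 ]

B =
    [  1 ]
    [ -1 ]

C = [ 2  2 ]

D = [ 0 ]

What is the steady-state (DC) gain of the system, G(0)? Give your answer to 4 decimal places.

G(0) = C(-A)^{-1}B + D = -C A^{-1} B + D.
det A = 12, so A^{-1} = (1/12)·adj(A) = [[1/2, 5/12], [-3/2, -13/12]]
A^{-1} B = [1/12, -5/12]^T
C A^{-1} B = -2/3
G(0) = D - C A^{-1} B = 0 - (-2/3) = 2/3 ≈ 0.6667

0.6667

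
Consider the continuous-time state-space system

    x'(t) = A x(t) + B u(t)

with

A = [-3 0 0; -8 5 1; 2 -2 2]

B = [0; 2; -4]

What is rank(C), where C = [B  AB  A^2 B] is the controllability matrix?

AB = [[0], [6], [-12]]
A^2B = [[0], [18], [-36]]
Controllability matrix C = [B  AB  A^2B] = [[0, 0, 0], [2, 6, 18], [-4, -12, -36]]
Every column of C is a scalar multiple of column 1 = [0, 2, -4] (multipliers 1, 3, 9), so the columns span a one-dimensional space.
C ≠ 0, hence rank(C) = 1.
rank(C) = 1 < n = 3, so the pair (A, B) is not completely controllable.

1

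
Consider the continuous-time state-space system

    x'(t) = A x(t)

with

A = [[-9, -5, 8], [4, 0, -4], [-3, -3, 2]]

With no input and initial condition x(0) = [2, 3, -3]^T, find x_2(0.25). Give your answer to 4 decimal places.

4.9221

det(sI - A) = s^3 - (tr A)s^2 + (M11 + M22 + M33)s - det A, where Mii is the 2×2 principal minor of A obtained by deleting row i and column i.
tr A = (-9) + 0 + 2 = -7; M11 = 0·2 - (-4)·(-3) = 0 - 12 = -12; M22 = (-9)·2 - 8·(-3) = -18 - (-24) = 6; M33 = (-9)·0 - (-5)·4 = 0 - (-20) = 20; sum of minors = 14.
det A = (-9)·(0·2 - (-4)·(-3)) - (-5)·(4·2 - (-4)·(-3)) + 8·(4·(-3) - 0·(-3)) = (-9)·(-12) - (-5)·(-4) + 8·(-12) = -8.
So p(s) = det(sI - A) = s^3 + 7s^2 + 14s + 8.
Rational-root test: any integer root divides 8. Testing small divisors, s = -1 works: p(-1) = -1 + 7 + (-14) + 8 = 0, so (s + 1) is a factor.
Dividing, p(s) = (s + 1)(s^2 + 6s + 8).
Factor s^2 + 6s + 8: two numbers with sum -6 and product 8 are -2 and -4, so s^2 + 6s + 8 = (s + 2)(s + 4).
Hence p(s) = (s + 1) (s + 2) (s + 4), with roots -4, -2, -1.
The eigenvalues -4, -2, -1 are distinct and real, so A is diagonalisable and x(t) = e^{At} x(0) = V diag(e^{λ_i t}) V^{-1} x(0), where the columns of V are the eigenvectors.
λ = -4: A - (-4)I = [[-5, -5, 8], [4, 4, -4], [-3, -3, 6]]. v must be orthogonal to every row; (row 1) × (row 2) = [-12, 12, 0], so take v_1 = [-1, 1, 0]^T.
λ = -2: A - (-2)I = [[-7, -5, 8], [4, 2, -4], [-3, -3, 4]]. v must be orthogonal to every row; (row 1) × (row 2) = [4, 4, 6], so take v_2 = [2, 2, 3]^T.
λ = -1: A - (-1)I = [[-8, -5, 8], [4, 1, -4], [-3, -3, 3]]. v must be orthogonal to every row; (row 1) × (row 2) = [12, 0, 12], so take v_3 = [1, 0, 1]^T.
V = [v_1 v_2 v_3] = [[-1, 2, 1], [1, 2, 0], [0, 3, 1]] has det V = -1, so V^{-1} = adj(V)/det V = [[-2, -1, 2], [1, 1, -1], [-3, -3, 4]].
Modal coordinates z(0) = V^{-1} x(0): (-2)·2 + (-1)·3 + 2·(-3) = -13; 1·2 + 1·3 + (-1)·(-3) = 8; (-3)·2 + (-3)·3 + 4·(-3) = -27; so z(0) = [-13, 8, -27]^T.
x_2(t) = Σ_i (v_i)_2 · z_i(0) · e^{λ_i t} (row 2 of V times the modal terms).
x_2(0.25) = 1·(-13)·e^{-4·0.25} + 2·8·e^{-2·0.25} + 0·(-27)·e^{-1·0.25} = (-13)·0.367879 + 16·0.606531 + 0·0.778801 = 4.9221.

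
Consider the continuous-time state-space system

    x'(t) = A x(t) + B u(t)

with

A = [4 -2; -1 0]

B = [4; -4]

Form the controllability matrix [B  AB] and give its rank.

2

AB = [[24], [-4]]
Controllability matrix C = [B  AB] = [[4, 24], [-4, -4]]
det(C) = 4·(-4) - 24·(-4) = -16 - (-96) = 80 ≠ 0, so rank(C) = 2.
rank(C) = 2 = n, so the pair (A, B) is completely controllable.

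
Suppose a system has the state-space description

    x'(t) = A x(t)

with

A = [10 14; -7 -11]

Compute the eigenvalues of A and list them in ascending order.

det(sI - A) = s^2 - (tr A)s + det A, with tr A = 10 + (-11) = -1 and det A = 10·(-11) - 14·(-7) = -110 - (-98) = -12.
So p(s) = det(sI - A) = s^2 + s - 12.
Factor s^2 + s - 12: two numbers with sum -1 and product -12 are 3 and -4, so s^2 + s - 12 = (s - 3)(s + 4).
Hence p(s) = (s - 3) (s + 4), with roots -4, 3.
At least one eigenvalue has non-negative real part, so the system is not asymptotically stable.

-4, 3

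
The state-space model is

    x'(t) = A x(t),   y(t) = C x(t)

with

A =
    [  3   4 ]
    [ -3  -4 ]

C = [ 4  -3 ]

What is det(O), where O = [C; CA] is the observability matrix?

CA = [[21, 28]]
Observability matrix O = [C; CA] = [[4, -3], [21, 28]]
det(O) = 4·28 - (-3)·21 = 112 - (-63) = 175
Since det(O) ≠ 0, rank(O) = 2 and the system is completely observable.

175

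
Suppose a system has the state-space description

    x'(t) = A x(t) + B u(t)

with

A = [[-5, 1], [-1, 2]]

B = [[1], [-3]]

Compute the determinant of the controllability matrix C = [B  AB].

AB = [[-8], [-7]]
Controllability matrix C = [B  AB] = [[1, -8], [-3, -7]]
det(C) = 1·(-7) - (-8)·(-3) = -7 - 24 = -31
Since det(C) ≠ 0, rank(C) = 2 and the system is completely controllable.

-31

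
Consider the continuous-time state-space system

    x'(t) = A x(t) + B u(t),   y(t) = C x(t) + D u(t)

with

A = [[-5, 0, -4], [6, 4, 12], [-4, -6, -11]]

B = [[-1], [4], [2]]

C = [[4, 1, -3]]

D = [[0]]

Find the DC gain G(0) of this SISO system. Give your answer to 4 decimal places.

17.1667

G(0) = C(-A)^{-1}B + D = -C A^{-1} B + D.
det A = -60, so A^{-1} = (1/-60)·adj(A) = [[-7/15, -2/5, -4/15], [-3/10, -13/20, -3/5], [1/3, 1/2, 1/3]]
A^{-1} B = [-5/3, -7/2, 7/3]^T
C A^{-1} B = -103/6
G(0) = D - C A^{-1} B = 0 - (-103/6) = 103/6 ≈ 17.1667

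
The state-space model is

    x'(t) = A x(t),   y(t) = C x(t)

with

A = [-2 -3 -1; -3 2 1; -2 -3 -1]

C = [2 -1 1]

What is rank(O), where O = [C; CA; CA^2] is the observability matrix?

3

CA = [[-3, -11, -4]]
CA^2 = [[47, -1, -4]]
Observability matrix O = [C; CA; CA^2] = [[2, -1, 1], [-3, -11, -4], [47, -1, -4]]
det(O) = 2·((-11)·(-4) - (-4)·(-1)) - (-1)·((-3)·(-4) - (-4)·47) + 1·((-3)·(-1) - (-11)·47) = 2·40 - (-1)·200 + 1·520 = 800 ≠ 0, so rank(O) = 3.
rank(O) = 3 = n, so the pair (A, C) is completely observable.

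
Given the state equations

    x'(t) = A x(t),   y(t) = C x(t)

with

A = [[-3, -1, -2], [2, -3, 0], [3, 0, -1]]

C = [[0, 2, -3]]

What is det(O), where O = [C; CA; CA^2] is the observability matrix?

CA = [[-5, -6, 3]]
CA^2 = [[12, 23, 7]]
Observability matrix O = [C; CA; CA^2] = [[0, 2, -3], [-5, -6, 3], [12, 23, 7]]
Expanding along the first row, det(O) = 0·((-6)·7 - 3·23) - 2·((-5)·7 - 3·12) + (-3)·((-5)·23 - (-6)·12) = 0·(-111) - 2·(-71) + (-3)·(-43) = 271
Since det(O) ≠ 0, rank(O) = 3 and the system is completely observable.

271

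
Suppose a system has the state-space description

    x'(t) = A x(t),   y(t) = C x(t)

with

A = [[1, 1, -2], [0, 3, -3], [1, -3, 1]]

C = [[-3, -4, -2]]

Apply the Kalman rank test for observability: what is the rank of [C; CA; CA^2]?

3

CA = [[-5, -9, 16]]
CA^2 = [[11, -80, 53]]
Observability matrix O = [C; CA; CA^2] = [[-3, -4, -2], [-5, -9, 16], [11, -80, 53]]
det(O) = (-3)·((-9)·53 - 16·(-80)) - (-4)·((-5)·53 - 16·11) + (-2)·((-5)·(-80) - (-9)·11) = (-3)·803 - (-4)·(-441) + (-2)·499 = -5171 ≠ 0, so rank(O) = 3.
rank(O) = 3 = n, so the pair (A, C) is completely observable.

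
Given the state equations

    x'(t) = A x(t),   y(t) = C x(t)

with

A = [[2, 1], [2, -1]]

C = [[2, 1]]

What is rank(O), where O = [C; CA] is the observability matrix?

CA = [[6, 1]]
Observability matrix O = [C; CA] = [[2, 1], [6, 1]]
det(O) = 2·1 - 1·6 = 2 - 6 = -4 ≠ 0, so rank(O) = 2.
rank(O) = 2 = n, so the pair (A, C) is completely observable.

2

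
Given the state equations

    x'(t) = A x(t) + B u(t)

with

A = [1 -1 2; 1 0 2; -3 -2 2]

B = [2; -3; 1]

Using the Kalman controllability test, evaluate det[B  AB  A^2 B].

-762

AB = [[7], [4], [2]]
A^2B = [[7], [11], [-25]]
Controllability matrix C = [B  AB  A^2B] = [[2, 7, 7], [-3, 4, 11], [1, 2, -25]]
Expanding along the first row, det(C) = 2·(4·(-25) - 11·2) - 7·((-3)·(-25) - 11·1) + 7·((-3)·2 - 4·1) = 2·(-122) - 7·64 + 7·(-10) = -762
Since det(C) ≠ 0, rank(C) = 3 and the system is completely controllable.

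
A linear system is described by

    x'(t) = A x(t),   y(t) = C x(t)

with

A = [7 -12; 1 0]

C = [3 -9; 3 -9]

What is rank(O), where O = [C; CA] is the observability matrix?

CA = [[12, -36], [12, -36]]
Observability matrix O = [C; CA] = [[3, -9], [3, -9], [12, -36], [12, -36]]
Every row of O is a scalar multiple of row 1 = [3, -9] (multipliers 1, 1, 4, 4), so the rows span a one-dimensional space.
O ≠ 0, hence rank(O) = 1.
rank(O) = 1 < n = 2, so the pair (A, C) is not completely observable.

1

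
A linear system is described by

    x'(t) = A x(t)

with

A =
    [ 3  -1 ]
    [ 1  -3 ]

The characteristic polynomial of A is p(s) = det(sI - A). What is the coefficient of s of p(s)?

For a 2×2 matrix, det(sI - A) = s^2 - (tr A)s + det A.
tr A = 0, det A = -8.
So p(s) = s^2 - 8.
The coefficient of s is 0.

0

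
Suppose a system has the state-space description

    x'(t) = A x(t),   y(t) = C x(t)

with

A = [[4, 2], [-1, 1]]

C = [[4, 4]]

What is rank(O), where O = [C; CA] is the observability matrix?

CA = [[12, 12]]
Observability matrix O = [C; CA] = [[4, 4], [12, 12]]
Every row of O is a scalar multiple of row 1 = [4, 4] (multipliers 1, 3), so the rows span a one-dimensional space.
O ≠ 0, hence rank(O) = 1.
rank(O) = 1 < n = 2, so the pair (A, C) is not completely observable.

1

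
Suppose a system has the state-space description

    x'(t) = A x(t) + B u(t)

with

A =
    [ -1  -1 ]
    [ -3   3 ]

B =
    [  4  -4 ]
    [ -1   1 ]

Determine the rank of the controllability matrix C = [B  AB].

AB = [[-3, 3], [-15, 15]]
Controllability matrix C = [B  AB] = [[4, -4, -3, 3], [-1, 1, -15, 15]]
Take the 2×2 submatrix of C formed by columns 1, 3: [[4, -3], [-1, -15]]. Its determinant is 4·(-15) - (-3)·(-1) = -60 - 3 = -63 ≠ 0.
So rank(C) ≥ 2; since C has 2 rows, rank(C) = 2.
rank(C) = 2 = n, so the pair (A, B) is completely controllable.

2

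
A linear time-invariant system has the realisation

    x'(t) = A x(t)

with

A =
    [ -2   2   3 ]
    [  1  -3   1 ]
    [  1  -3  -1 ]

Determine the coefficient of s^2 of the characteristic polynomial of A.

6

Expand det(sI - A) for the 3×3 matrix.
p(s) = s^3 + 6s^2 + 9s + 8.
(Check: constant term = det(-A) = (-1)^3 det A = 8; coefficient of s^2 = -tr A = 6.)
The coefficient of s^2 is 6.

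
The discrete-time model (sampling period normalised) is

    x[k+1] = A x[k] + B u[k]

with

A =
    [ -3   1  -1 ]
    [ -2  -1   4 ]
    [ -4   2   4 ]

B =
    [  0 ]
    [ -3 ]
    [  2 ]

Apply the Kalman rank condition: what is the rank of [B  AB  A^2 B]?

AB = [[-5], [11], [2]]
A^2B = [[24], [7], [50]]
Controllability matrix C = [B  AB  A^2B] = [[0, -5, 24], [-3, 11, 7], [2, 2, 50]]
det(C) = 0·(11·50 - 7·2) - (-5)·((-3)·50 - 7·2) + 24·((-3)·2 - 11·2) = 0·536 - (-5)·(-164) + 24·(-28) = -1492 ≠ 0, so rank(C) = 3.
rank(C) = 3 = n, so the pair (A, B) is completely controllable.

3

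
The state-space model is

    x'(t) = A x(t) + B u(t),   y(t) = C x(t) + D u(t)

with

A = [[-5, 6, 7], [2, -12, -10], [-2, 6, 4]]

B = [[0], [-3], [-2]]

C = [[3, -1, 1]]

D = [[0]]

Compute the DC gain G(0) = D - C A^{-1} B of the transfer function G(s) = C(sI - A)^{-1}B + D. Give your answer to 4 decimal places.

G(0) = C(-A)^{-1}B + D = -C A^{-1} B + D.
det A = -72, so A^{-1} = (1/-72)·adj(A) = [[-1/6, -1/4, -1/3], [-1/6, 1/12, 1/2], [1/6, -1/4, -2/3]]
A^{-1} B = [17/12, -5/4, 25/12]^T
C A^{-1} B = 91/12
G(0) = D - C A^{-1} B = 0 - (91/12) = -91/12 ≈ -7.5833

-7.5833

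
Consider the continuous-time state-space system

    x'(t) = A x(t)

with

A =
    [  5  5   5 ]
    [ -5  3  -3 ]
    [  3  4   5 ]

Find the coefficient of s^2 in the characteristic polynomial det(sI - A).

-13

Expand det(sI - A) for the 3×3 matrix.
p(s) = s^3 - 13s^2 + 77s - 70.
(Check: constant term = det(-A) = (-1)^3 det A = -70; coefficient of s^2 = -tr A = -13.)
The coefficient of s^2 is -13.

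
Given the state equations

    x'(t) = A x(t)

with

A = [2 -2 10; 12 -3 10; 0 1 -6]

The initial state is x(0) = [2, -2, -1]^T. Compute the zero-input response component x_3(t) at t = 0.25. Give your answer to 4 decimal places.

-0.1561

det(sI - A) = s^3 - (tr A)s^2 + (M11 + M22 + M33)s - det A, where Mii is the 2×2 principal minor of A obtained by deleting row i and column i.
tr A = 2 + (-3) + (-6) = -7; M11 = (-3)·(-6) - 10·1 = 18 - 10 = 8; M22 = 2·(-6) - 10·0 = -12 - 0 = -12; M33 = 2·(-3) - (-2)·12 = -6 - (-24) = 18; sum of minors = 14.
det A = 2·((-3)·(-6) - 10·1) - (-2)·(12·(-6) - 10·0) + 10·(12·1 - (-3)·0) = 2·8 - (-2)·(-72) + 10·12 = -8.
So p(s) = det(sI - A) = s^3 + 7s^2 + 14s + 8.
Rational-root test: any integer root divides 8. Testing small divisors, s = -1 works: p(-1) = -1 + 7 + (-14) + 8 = 0, so (s + 1) is a factor.
Dividing, p(s) = (s + 1)(s^2 + 6s + 8).
Factor s^2 + 6s + 8: two numbers with sum -6 and product 8 are -2 and -4, so s^2 + 6s + 8 = (s + 2)(s + 4).
Hence p(s) = (s + 1) (s + 2) (s + 4), with roots -4, -2, -1.
The eigenvalues -4, -2, -1 are distinct and real, so A is diagonalisable and x(t) = e^{At} x(0) = V diag(e^{λ_i t}) V^{-1} x(0), where the columns of V are the eigenvectors.
λ = -4: A - (-4)I = [[6, -2, 10], [12, 1, 10], [0, 1, -2]]. v must be orthogonal to every row; (row 1) × (row 2) = [-30, 60, 30], so take v_1 = [-1, 2, 1]^T.
λ = -2: A - (-2)I = [[4, -2, 10], [12, -1, 10], [0, 1, -4]]. v must be orthogonal to every row; (row 1) × (row 2) = [-10, 80, 20], so take v_2 = [-1, 8, 2]^T.
λ = -1: A - (-1)I = [[3, -2, 10], [12, -2, 10], [0, 1, -5]]. v must be orthogonal to every row; (row 1) × (row 2) = [0, 90, 18], so take v_3 = [0, 5, 1]^T.
V = [v_1 v_2 v_3] = [[-1, -1, 0], [2, 8, 5], [1, 2, 1]] has det V = -1, so V^{-1} = adj(V)/det V = [[2, -1, 5], [-3, 1, -5], [4, -1, 6]].
Modal coordinates z(0) = V^{-1} x(0): 2·2 + (-1)·(-2) + 5·(-1) = 1; (-3)·2 + 1·(-2) + (-5)·(-1) = -3; 4·2 + (-1)·(-2) + 6·(-1) = 4; so z(0) = [1, -3, 4]^T.
x_3(t) = Σ_i (v_i)_3 · z_i(0) · e^{λ_i t} (row 3 of V times the modal terms).
x_3(0.25) = 1·1·e^{-4·0.25} + 2·(-3)·e^{-2·0.25} + 1·4·e^{-1·0.25} = 1·0.367879 + (-6)·0.606531 + 4·0.778801 = -0.1561.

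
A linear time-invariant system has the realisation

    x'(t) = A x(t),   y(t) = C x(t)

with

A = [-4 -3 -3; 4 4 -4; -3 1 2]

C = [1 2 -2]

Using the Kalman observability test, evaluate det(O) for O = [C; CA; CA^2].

981

CA = [[10, 3, -15]]
CA^2 = [[17, -33, -72]]
Observability matrix O = [C; CA; CA^2] = [[1, 2, -2], [10, 3, -15], [17, -33, -72]]
Expanding along the first row, det(O) = 1·(3·(-72) - (-15)·(-33)) - 2·(10·(-72) - (-15)·17) + (-2)·(10·(-33) - 3·17) = 1·(-711) - 2·(-465) + (-2)·(-381) = 981
Since det(O) ≠ 0, rank(O) = 3 and the system is completely observable.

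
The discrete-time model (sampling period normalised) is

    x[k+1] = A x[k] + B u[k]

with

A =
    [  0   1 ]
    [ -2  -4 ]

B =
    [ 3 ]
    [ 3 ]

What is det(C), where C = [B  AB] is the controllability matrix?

-63

AB = [[3], [-18]]
Controllability matrix C = [B  AB] = [[3, 3], [3, -18]]
det(C) = 3·(-18) - 3·3 = -54 - 9 = -63
Since det(C) ≠ 0, rank(C) = 2 and the system is completely controllable.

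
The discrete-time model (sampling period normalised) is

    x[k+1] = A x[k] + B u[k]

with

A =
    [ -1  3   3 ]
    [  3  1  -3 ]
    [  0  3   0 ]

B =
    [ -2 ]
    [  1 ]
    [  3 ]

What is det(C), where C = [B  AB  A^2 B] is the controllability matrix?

AB = [[14], [-14], [3]]
A^2B = [[-47], [19], [-42]]
Controllability matrix C = [B  AB  A^2B] = [[-2, 14, -47], [1, -14, 19], [3, 3, -42]]
Expanding along the first row, det(C) = (-2)·((-14)·(-42) - 19·3) - 14·(1·(-42) - 19·3) + (-47)·(1·3 - (-14)·3) = (-2)·531 - 14·(-99) + (-47)·45 = -1791
Since det(C) ≠ 0, rank(C) = 3 and the system is completely controllable.

-1791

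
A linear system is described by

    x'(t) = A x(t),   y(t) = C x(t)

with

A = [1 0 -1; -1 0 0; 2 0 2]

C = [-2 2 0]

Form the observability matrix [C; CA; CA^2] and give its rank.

CA = [[-4, 0, 2]]
CA^2 = [[0, 0, 8]]
Observability matrix O = [C; CA; CA^2] = [[-2, 2, 0], [-4, 0, 2], [0, 0, 8]]
det(O) = (-2)·(0·8 - 2·0) - 2·((-4)·8 - 2·0) + 0·((-4)·0 - 0·0) = (-2)·0 - 2·(-32) + 0·0 = 64 ≠ 0, so rank(O) = 3.
rank(O) = 3 = n, so the pair (A, C) is completely observable.

3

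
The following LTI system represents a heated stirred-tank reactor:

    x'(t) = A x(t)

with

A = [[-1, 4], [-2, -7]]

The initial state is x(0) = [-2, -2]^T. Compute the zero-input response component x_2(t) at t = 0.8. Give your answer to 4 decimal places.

0.2530

det(sI - A) = s^2 - (tr A)s + det A, with tr A = (-1) + (-7) = -8 and det A = (-1)·(-7) - 4·(-2) = 7 - (-8) = 15.
So p(s) = det(sI - A) = s^2 + 8s + 15.
Factor s^2 + 8s + 15: two numbers with sum -8 and product 15 are -3 and -5, so s^2 + 8s + 15 = (s + 3)(s + 5).
Hence p(s) = (s + 3) (s + 5), with roots -5, -3.
The eigenvalues -5, -3 are distinct and real, so A is diagonalisable and x(t) = e^{At} x(0) = V diag(e^{λ_i t}) V^{-1} x(0), where the columns of V are the eigenvectors.
λ = -5: A - (-5)I = [[4, 4], [-2, -2]]. Row 1 gives 4·v1 + 4·v2 = 0, so take v_1 = [1, -1]^T.
λ = -3: A - (-3)I = [[2, 4], [-2, -4]]. Row 1 gives 2·v1 + 4·v2 = 0, so take v_2 = [2, -1]^T.
V = [v_1 v_2] = [[1, 2], [-1, -1]] has det V = 1, so V^{-1} = adj(V)/det V = [[-1, -2], [1, 1]].
Modal coordinates z(0) = V^{-1} x(0): (-1)·(-2) + (-2)·(-2) = 6; 1·(-2) + 1·(-2) = -4; so z(0) = [6, -4]^T.
x_2(t) = Σ_i (v_i)_2 · z_i(0) · e^{λ_i t} (row 2 of V times the modal terms).
x_2(0.8) = (-1)·6·e^{-5·0.8} + (-1)·(-4)·e^{-3·0.8} = (-6)·0.018316 + 4·0.090718 = 0.2530.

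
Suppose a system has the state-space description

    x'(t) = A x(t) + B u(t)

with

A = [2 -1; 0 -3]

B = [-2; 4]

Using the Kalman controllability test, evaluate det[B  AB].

AB = [[-8], [-12]]
Controllability matrix C = [B  AB] = [[-2, -8], [4, -12]]
det(C) = (-2)·(-12) - (-8)·4 = 24 - (-32) = 56
Since det(C) ≠ 0, rank(C) = 2 and the system is completely controllable.

56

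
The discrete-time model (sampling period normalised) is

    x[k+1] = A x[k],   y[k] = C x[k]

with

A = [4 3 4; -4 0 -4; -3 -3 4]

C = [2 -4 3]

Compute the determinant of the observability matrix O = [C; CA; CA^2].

18225

CA = [[15, -3, 36]]
CA^2 = [[-36, -63, 216]]
Observability matrix O = [C; CA; CA^2] = [[2, -4, 3], [15, -3, 36], [-36, -63, 216]]
Expanding along the first row, det(O) = 2·((-3)·216 - 36·(-63)) - (-4)·(15·216 - 36·(-36)) + 3·(15·(-63) - (-3)·(-36)) = 2·1620 - (-4)·4536 + 3·(-1053) = 18225
Since det(O) ≠ 0, rank(O) = 3 and the system is completely observable.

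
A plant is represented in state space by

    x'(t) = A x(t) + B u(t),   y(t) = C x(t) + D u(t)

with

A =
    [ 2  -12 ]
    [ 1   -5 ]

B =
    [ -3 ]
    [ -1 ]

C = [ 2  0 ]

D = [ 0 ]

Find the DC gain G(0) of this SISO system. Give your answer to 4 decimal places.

G(0) = C(-A)^{-1}B + D = -C A^{-1} B + D.
det A = 2, so A^{-1} = (1/2)·adj(A) = [[-5/2, 6], [-1/2, 1]]
A^{-1} B = [3/2, 1/2]^T
C A^{-1} B = 3
G(0) = D - C A^{-1} B = 0 - (3) = -3

-3.0000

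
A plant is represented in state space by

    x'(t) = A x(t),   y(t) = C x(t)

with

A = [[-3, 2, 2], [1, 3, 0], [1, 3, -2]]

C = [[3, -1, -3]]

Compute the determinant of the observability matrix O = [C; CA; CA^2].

CA = [[-13, -6, 12]]
CA^2 = [[45, -8, -50]]
Observability matrix O = [C; CA; CA^2] = [[3, -1, -3], [-13, -6, 12], [45, -8, -50]]
Expanding along the first row, det(O) = 3·((-6)·(-50) - 12·(-8)) - (-1)·((-13)·(-50) - 12·45) + (-3)·((-13)·(-8) - (-6)·45) = 3·396 - (-1)·110 + (-3)·374 = 176
Since det(O) ≠ 0, rank(O) = 3 and the system is completely observable.

176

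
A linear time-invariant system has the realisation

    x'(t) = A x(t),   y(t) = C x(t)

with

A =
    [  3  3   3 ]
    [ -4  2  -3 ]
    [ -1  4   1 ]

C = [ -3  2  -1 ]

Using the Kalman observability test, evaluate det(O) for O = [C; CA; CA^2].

1813

CA = [[-16, -9, -16]]
CA^2 = [[4, -130, -37]]
Observability matrix O = [C; CA; CA^2] = [[-3, 2, -1], [-16, -9, -16], [4, -130, -37]]
Expanding along the first row, det(O) = (-3)·((-9)·(-37) - (-16)·(-130)) - 2·((-16)·(-37) - (-16)·4) + (-1)·((-16)·(-130) - (-9)·4) = (-3)·(-1747) - 2·656 + (-1)·2116 = 1813
Since det(O) ≠ 0, rank(O) = 3 and the system is completely observable.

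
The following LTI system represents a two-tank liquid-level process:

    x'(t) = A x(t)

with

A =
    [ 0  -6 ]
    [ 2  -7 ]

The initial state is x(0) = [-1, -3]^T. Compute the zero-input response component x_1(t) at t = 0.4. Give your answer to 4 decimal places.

1.1883

det(sI - A) = s^2 - (tr A)s + det A, with tr A = 0 + (-7) = -7 and det A = 0·(-7) - (-6)·2 = 0 - (-12) = 12.
So p(s) = det(sI - A) = s^2 + 7s + 12.
Factor s^2 + 7s + 12: two numbers with sum -7 and product 12 are -3 and -4, so s^2 + 7s + 12 = (s + 3)(s + 4).
Hence p(s) = (s + 3) (s + 4), with roots -4, -3.
The eigenvalues -4, -3 are distinct and real, so A is diagonalisable and x(t) = e^{At} x(0) = V diag(e^{λ_i t}) V^{-1} x(0), where the columns of V are the eigenvectors.
λ = -4: A - (-4)I = [[4, -6], [2, -3]]. Row 1 gives 4·v1 + (-6)·v2 = 0, so take v_1 = [3, 2]^T.
λ = -3: A - (-3)I = [[3, -6], [2, -4]]. Row 1 gives 3·v1 + (-6)·v2 = 0, so take v_2 = [-2, -1]^T.
V = [v_1 v_2] = [[3, -2], [2, -1]] has det V = 1, so V^{-1} = adj(V)/det V = [[-1, 2], [-2, 3]].
Modal coordinates z(0) = V^{-1} x(0): (-1)·(-1) + 2·(-3) = -5; (-2)·(-1) + 3·(-3) = -7; so z(0) = [-5, -7]^T.
x_1(t) = Σ_i (v_i)_1 · z_i(0) · e^{λ_i t} (row 1 of V times the modal terms).
x_1(0.4) = 3·(-5)·e^{-4·0.4} + (-2)·(-7)·e^{-3·0.4} = (-15)·0.201897 + 14·0.301194 = 1.1883.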